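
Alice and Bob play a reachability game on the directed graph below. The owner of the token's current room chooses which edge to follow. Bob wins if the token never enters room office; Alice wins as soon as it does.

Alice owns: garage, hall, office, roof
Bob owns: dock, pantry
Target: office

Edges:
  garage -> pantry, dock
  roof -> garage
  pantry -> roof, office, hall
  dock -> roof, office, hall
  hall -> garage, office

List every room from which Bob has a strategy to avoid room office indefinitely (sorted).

dock, garage, pantry, roof

A0 = {office}
A1: add {hall} — hall (Alice) has hall→office.
A2 = A1; e.g. garage (Alice) has no edge into A1. Fixed point.
Alice's attractor = {hall, office}; Bob avoids the target exactly from the complement.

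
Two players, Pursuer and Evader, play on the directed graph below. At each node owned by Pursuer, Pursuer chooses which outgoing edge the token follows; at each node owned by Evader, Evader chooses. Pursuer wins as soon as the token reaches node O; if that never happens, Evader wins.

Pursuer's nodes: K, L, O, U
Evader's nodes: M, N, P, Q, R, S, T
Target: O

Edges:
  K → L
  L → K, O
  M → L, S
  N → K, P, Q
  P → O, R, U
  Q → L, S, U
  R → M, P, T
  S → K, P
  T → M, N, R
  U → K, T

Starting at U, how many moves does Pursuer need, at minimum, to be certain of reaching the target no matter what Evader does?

3

A0 = {O}
A1: add {L} — L (Pursuer) has L→O.
A2: add {K} — K (Pursuer) has K→L.
A3: add {U} — U (Pursuer) has U→K.
A4 = A3; e.g. M (Evader) can still go to S. Fixed point.
U enters the attractor at level 3, so Pursuer can force the target in 3 moves from there.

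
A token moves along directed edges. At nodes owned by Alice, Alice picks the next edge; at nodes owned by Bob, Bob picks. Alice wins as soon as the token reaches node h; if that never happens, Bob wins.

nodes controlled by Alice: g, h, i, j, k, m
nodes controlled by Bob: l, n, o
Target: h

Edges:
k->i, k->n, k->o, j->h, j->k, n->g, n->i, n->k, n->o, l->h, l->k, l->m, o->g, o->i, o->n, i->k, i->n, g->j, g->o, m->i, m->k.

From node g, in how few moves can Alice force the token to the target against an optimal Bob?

2

A0 = {h}
A1: add {j} — j (Alice) has j→h.
A2: add {g} — g (Alice) has g→j.
A3 = A2; e.g. i (Alice) has no edge into A2. Fixed point.
g enters the attractor at level 2, so Alice can force the target in 2 moves from there.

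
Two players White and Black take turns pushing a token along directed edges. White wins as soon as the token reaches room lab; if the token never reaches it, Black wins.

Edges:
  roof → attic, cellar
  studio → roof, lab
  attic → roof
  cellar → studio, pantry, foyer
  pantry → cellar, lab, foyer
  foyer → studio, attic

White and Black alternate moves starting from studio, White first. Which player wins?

White

Track states (vertex, player-to-move).
A0 = {(lab,White), (lab,Black)}
A1: add {(studio,White), (pantry,White)}.
(studio,White) ∈ A1 ⇒ White forces the target.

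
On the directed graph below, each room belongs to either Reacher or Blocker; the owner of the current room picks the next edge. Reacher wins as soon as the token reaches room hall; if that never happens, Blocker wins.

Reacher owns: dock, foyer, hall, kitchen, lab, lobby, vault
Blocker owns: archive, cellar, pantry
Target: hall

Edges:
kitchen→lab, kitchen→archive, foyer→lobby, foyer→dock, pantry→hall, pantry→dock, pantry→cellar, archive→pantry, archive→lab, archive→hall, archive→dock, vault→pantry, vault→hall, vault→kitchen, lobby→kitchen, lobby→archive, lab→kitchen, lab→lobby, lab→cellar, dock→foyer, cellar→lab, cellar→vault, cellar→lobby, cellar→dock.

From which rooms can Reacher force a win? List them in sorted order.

hall, vault

A0 = {hall}
A1: add {vault} — vault (Reacher) has vault→hall.
A2 = A1; e.g. pantry (Blocker) can still go to dock. Fixed point.
Reacher's winning region = {hall, vault}.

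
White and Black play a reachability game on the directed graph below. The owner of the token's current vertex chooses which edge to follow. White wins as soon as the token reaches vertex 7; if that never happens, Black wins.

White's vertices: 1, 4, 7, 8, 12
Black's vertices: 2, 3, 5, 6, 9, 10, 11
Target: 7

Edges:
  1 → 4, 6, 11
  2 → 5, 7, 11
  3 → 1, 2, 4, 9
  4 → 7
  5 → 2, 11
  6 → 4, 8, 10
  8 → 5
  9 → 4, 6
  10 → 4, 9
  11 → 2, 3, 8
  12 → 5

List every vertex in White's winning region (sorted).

A0 = {7}
A1: add {4} — 4 (White) has 4→7.
A2: add {1} — 1 (White) has 1→4.
A3 = A2; e.g. 2 (Black) can still go to 5. Fixed point.
White's winning region = {1, 4, 7}.

1, 4, 7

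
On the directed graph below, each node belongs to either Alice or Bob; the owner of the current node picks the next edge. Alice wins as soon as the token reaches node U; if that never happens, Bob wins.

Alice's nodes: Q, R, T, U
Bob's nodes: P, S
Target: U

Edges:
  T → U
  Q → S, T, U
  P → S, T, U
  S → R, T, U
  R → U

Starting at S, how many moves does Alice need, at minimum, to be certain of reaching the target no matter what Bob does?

2

A0 = {U}
A1: add {Q, R, T} — Q (Alice) has Q→U; R (Alice) has R→U; T (Alice) has T→U.
A2: add {S} — S (Bob): all of {R, T, U} already in.
S enters the attractor at level 2, so Alice can force the target in 2 moves from there.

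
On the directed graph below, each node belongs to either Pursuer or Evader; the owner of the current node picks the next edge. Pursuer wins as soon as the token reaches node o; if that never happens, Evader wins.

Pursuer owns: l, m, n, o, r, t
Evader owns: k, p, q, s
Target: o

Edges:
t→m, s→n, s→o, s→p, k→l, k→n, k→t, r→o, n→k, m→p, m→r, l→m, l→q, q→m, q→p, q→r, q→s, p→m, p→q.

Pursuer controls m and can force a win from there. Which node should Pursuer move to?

A0 = {o}
A1: add {r} — r (Pursuer) has r→o.
A2: add {m} — m (Pursuer) has m→r.
A3: add {l, t} — l (Pursuer) has l→m; t (Pursuer) has t→m.
A4 = A3; e.g. k (Evader) can still go to n. Fixed point.
From m, successor r is in the attractor (rank 1); the other successor p is not.

r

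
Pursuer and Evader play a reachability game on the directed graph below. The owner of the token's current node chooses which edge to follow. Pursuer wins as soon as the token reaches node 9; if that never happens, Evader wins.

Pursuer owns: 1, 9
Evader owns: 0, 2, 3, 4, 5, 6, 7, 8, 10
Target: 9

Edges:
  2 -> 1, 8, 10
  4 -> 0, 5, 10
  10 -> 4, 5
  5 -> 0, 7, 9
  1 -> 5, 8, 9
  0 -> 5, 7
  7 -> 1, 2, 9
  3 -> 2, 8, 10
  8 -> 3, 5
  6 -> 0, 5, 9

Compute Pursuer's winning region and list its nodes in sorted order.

1, 9

A0 = {9}
A1: add {1} — 1 (Pursuer) has 1→9.
A2 = A1; e.g. 0 (Evader) can still go to 5. Fixed point.
Pursuer's winning region = {1, 9}.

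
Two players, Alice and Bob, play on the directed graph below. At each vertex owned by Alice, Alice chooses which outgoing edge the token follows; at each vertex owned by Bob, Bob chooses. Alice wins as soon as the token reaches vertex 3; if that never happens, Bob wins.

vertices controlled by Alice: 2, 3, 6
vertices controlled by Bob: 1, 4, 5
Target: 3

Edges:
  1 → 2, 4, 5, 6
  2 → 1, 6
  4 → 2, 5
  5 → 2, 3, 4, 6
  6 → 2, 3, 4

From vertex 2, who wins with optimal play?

A0 = {3}
A1: add {6} — 6 (Alice) has 6→3.
A2: add {2} — 2 (Alice) has 2→6.
A3 = A2; e.g. 1 (Bob) can still go to 4. Fixed point.
2 ∈ A2, so Alice can force the target.

Alice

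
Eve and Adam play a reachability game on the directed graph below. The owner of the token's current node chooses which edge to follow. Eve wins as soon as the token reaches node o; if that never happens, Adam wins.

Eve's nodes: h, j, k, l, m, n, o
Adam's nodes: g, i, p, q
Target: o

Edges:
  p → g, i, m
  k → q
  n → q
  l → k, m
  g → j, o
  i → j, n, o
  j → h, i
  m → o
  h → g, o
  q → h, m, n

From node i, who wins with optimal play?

Adam

A0 = {o}
A1: add {h, m} — h (Eve) has h→o; m (Eve) has m→o.
A2: add {j, l} — j (Eve) has j→h; l (Eve) has l→m.
A3: add {g} — g (Adam): all of {j, o} already in.
A4 = A3; e.g. i (Adam) can still go to n. Fixed point.
i never enters the attractor, so Adam can avoid the target forever.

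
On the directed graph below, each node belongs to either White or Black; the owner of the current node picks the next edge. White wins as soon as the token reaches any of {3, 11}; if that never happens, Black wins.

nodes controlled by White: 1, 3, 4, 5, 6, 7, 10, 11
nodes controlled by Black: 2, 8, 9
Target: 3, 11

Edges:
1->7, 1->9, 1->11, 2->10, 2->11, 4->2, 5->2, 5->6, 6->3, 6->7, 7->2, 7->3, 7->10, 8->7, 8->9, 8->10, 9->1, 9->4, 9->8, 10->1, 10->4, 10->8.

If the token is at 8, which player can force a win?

Black

A0 = {3, 11}
A1: add {1, 6, 7} — 1 (White) has 1→11; 6 (White) has 6→3; 7 (White) has 7→3.
A2: add {5, 10} — 5 (White) has 5→6; 10 (White) has 10→1.
A3: add {2} — 2 (Black): all of {10, 11} already in.
A4: add {4} — 4 (White) has 4→2.
A5 = A4; e.g. 8 (Black) can still go to 9. Fixed point.
8 never enters the attractor, so Black can avoid the target forever.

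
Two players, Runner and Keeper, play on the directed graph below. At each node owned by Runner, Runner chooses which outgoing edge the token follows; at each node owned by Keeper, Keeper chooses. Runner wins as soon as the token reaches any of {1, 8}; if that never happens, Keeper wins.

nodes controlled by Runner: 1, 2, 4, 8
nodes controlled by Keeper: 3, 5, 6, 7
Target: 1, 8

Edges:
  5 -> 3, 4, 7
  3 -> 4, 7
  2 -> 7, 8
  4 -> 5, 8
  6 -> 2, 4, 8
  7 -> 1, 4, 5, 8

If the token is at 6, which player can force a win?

Runner

A0 = {1, 8}
A1: add {2, 4} — 2 (Runner) has 2→8; 4 (Runner) has 4→8.
A2: add {6} — 6 (Keeper): all of {2, 4, 8} already in.
A3 = A2; e.g. 3 (Keeper) can still go to 7. Fixed point.
6 ∈ A2, so Runner can force the target.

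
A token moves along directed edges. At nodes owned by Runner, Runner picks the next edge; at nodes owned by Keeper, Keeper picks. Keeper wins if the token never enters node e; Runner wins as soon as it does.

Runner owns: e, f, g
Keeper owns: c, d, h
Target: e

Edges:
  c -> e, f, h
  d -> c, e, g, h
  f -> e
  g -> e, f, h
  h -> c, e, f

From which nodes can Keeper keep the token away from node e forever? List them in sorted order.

A0 = {e}
A1: add {f, g} — f (Runner) has f→e; g (Runner) has g→e.
A2 = A1; e.g. c (Keeper) can still go to h. Fixed point.
Runner's attractor = {e, f, g}; Keeper avoids the target exactly from the complement.

c, d, h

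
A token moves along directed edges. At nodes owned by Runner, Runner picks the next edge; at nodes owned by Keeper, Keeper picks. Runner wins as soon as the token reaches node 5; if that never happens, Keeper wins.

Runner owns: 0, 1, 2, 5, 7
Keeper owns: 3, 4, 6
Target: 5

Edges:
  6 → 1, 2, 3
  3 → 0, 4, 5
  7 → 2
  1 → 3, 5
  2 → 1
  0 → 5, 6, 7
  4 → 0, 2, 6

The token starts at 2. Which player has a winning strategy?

Runner

A0 = {5}
A1: add {0, 1} — 0 (Runner) has 0→5; 1 (Runner) has 1→5.
A2: add {2} — 2 (Runner) has 2→1.
2 ∈ A2, so Runner can force the target.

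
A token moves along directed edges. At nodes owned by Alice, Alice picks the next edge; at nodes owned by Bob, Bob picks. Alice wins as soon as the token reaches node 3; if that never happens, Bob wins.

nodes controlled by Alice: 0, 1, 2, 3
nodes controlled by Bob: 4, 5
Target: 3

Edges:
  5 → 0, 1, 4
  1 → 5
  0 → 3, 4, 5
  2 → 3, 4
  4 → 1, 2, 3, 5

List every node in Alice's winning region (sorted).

0, 2, 3

A0 = {3}
A1: add {0, 2} — 0 (Alice) has 0→3; 2 (Alice) has 2→3.
A2 = A1; e.g. 1 (Alice) has no edge into A1. Fixed point.
Alice's winning region = {0, 2, 3}.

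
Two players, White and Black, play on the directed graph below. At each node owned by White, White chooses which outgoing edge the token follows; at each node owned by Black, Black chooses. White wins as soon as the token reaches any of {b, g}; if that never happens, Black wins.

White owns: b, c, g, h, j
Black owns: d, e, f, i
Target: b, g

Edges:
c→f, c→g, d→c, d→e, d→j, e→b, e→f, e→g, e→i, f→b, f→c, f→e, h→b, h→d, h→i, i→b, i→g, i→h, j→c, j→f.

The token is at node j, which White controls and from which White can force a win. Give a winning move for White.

c

A0 = {b, g}
A1: add {c, h} — c (White) has c→g; h (White) has h→b.
A2: add {i, j} — i (Black): all of {b, g, h} already in; j (White) has j→c.
A3 = A2; e.g. d (Black) can still go to e. Fixed point.
From j, successor c is in the attractor (rank 1); the other successor f is not.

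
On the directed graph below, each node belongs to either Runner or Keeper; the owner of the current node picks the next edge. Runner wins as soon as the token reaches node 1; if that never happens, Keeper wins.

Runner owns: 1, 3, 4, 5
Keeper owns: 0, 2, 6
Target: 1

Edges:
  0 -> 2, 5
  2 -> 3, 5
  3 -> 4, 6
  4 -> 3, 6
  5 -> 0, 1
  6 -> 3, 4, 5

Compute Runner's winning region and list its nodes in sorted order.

1, 5

A0 = {1}
A1: add {5} — 5 (Runner) has 5→1.
A2 = A1; e.g. 0 (Keeper) can still go to 2. Fixed point.
Runner's winning region = {1, 5}.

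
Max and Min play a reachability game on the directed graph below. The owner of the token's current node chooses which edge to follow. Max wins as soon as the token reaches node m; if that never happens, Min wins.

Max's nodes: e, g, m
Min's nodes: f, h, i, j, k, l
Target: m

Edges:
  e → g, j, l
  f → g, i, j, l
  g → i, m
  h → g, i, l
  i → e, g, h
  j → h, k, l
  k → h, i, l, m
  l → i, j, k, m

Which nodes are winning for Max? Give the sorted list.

e, g, m

A0 = {m}
A1: add {g} — g (Max) has g→m.
A2: add {e} — e (Max) has e→g.
A3 = A2; e.g. f (Min) can still go to i. Fixed point.
Max's winning region = {e, g, m}.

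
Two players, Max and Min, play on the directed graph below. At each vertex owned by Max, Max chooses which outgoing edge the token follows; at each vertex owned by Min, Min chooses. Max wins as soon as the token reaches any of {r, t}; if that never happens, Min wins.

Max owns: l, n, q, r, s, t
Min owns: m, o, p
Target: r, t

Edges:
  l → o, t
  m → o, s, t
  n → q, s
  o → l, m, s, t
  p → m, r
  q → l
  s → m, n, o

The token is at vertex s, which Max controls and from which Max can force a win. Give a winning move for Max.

A0 = {r, t}
A1: add {l} — l (Max) has l→t.
A2: add {q} — q (Max) has q→l.
A3: add {n} — n (Max) has n→q.
A4: add {s} — s (Max) has s→n.
A5 = A4; e.g. m (Min) can still go to o. Fixed point.
From s, successor n is in the attractor (rank 3); the other successors m, o are not.

n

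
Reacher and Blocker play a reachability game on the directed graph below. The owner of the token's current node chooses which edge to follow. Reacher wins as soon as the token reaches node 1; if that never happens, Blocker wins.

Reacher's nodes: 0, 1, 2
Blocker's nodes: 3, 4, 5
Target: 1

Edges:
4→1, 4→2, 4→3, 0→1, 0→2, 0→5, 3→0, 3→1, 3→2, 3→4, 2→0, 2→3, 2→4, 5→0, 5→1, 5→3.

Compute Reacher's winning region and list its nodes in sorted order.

A0 = {1}
A1: add {0} — 0 (Reacher) has 0→1.
A2: add {2} — 2 (Reacher) has 2→0.
A3 = A2; e.g. 3 (Blocker) can still go to 4. Fixed point.
Reacher's winning region = {0, 1, 2}.

0, 1, 2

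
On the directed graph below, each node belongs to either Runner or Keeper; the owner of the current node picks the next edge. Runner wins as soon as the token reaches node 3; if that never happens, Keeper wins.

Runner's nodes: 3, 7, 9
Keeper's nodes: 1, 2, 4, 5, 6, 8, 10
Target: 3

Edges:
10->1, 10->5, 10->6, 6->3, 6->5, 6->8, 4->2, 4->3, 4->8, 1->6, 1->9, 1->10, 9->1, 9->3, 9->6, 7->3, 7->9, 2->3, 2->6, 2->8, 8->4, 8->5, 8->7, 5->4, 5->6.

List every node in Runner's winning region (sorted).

3, 7, 9

A0 = {3}
A1: add {7, 9} — 7 (Runner) has 7→3; 9 (Runner) has 9→3.
A2 = A1; e.g. 1 (Keeper) can still go to 6. Fixed point.
Runner's winning region = {3, 7, 9}.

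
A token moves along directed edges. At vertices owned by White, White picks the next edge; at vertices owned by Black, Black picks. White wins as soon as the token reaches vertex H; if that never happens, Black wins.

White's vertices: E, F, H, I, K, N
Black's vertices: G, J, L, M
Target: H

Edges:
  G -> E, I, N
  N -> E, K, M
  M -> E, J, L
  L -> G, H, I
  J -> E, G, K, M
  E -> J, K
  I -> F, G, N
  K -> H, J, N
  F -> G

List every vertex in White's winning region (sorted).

E, F, G, H, I, K, L, N

A0 = {H}
A1: add {K} — K (White) has K→H.
A2: add {E, N} — E (White) has E→K; N (White) has N→K.
A3: add {I} — I (White) has I→N.
A4: add {G} — G (Black): all of {E, I, N} already in.
A5: add {F, L} — F (White) has F→G; L (Black): all of {G, H, I} already in.
A6 = A5; e.g. J (Black) can still go to M. Fixed point.
White's winning region = {E, F, G, H, I, K, L, N}.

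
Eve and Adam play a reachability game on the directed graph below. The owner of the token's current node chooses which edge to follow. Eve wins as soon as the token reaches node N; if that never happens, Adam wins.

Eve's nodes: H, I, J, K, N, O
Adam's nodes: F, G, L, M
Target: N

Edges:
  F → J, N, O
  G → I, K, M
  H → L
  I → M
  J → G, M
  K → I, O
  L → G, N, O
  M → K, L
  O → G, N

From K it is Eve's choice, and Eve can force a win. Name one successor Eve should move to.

O

A0 = {N}
A1: add {O} — O (Eve) has O→N.
A2: add {K} — K (Eve) has K→O.
A3 = A2; e.g. F (Adam) can still go to J. Fixed point.
From K, successor O is in the attractor (rank 1); the other successor I is not.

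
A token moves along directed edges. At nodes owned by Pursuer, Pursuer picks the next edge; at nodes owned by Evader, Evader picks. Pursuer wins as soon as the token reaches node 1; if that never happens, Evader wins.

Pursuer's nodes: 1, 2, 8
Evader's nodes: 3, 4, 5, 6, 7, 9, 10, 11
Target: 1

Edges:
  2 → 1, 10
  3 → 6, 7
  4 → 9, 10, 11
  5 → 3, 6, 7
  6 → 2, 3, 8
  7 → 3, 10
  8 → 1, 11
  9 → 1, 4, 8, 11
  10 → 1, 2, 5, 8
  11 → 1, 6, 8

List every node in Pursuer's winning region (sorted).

1, 2, 8

A0 = {1}
A1: add {2, 8} — 2 (Pursuer) has 2→1; 8 (Pursuer) has 8→1.
A2 = A1; e.g. 3 (Evader) can still go to 6. Fixed point.
Pursuer's winning region = {1, 2, 8}.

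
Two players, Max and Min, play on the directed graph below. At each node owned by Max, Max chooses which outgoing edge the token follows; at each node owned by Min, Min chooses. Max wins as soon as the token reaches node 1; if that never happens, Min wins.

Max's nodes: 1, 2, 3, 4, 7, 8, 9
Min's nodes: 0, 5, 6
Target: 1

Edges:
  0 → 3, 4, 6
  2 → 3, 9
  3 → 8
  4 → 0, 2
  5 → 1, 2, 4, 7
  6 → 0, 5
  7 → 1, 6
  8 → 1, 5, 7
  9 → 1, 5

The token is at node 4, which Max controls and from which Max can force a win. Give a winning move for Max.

2

A0 = {1}
A1: add {7, 8, 9} — 7 (Max) has 7→1; 8 (Max) has 8→1; 9 (Max) has 9→1.
A2: add {2, 3} — 2 (Max) has 2→9; 3 (Max) has 3→8.
A3: add {4} — 4 (Max) has 4→2.
A4: add {5} — 5 (Min): all of {1, 2, 4, 7} already in.
A5 = A4; e.g. 0 (Min) can still go to 6. Fixed point.
From 4, successor 2 is in the attractor (rank 2); the other successor 0 is not.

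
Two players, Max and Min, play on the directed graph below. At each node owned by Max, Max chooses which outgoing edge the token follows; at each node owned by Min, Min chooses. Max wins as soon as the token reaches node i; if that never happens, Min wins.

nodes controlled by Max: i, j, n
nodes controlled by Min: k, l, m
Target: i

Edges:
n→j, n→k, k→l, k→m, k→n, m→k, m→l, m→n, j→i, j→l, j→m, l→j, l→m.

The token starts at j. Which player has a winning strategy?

A0 = {i}
A1: add {j} — j (Max) has j→i.
j ∈ A1, so Max can force the target.

Max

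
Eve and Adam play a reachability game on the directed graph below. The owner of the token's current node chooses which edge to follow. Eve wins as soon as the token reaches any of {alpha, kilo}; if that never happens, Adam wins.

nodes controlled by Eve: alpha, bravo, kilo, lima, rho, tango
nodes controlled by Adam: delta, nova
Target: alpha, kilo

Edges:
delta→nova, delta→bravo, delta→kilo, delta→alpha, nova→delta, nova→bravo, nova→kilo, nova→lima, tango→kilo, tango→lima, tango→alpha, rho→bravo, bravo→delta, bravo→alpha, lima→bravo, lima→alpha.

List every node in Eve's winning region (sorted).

A0 = {alpha, kilo}
A1: add {bravo, lima, tango} — tango (Eve) has tango→kilo; bravo (Eve) has bravo→alpha; lima (Eve) has lima→alpha.
A2: add {rho} — rho (Eve) has rho→bravo.
A3 = A2; e.g. delta (Adam) can still go to nova. Fixed point.
Eve's winning region = {alpha, bravo, kilo, lima, rho, tango}.

alpha, bravo, kilo, lima, rho, tango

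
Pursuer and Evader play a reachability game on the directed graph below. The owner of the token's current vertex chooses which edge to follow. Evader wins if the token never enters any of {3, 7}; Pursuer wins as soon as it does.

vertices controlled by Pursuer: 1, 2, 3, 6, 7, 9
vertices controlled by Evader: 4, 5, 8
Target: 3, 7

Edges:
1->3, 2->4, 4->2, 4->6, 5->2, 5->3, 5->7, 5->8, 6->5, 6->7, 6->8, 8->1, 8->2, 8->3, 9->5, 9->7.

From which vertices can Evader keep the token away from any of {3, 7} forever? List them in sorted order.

2, 4, 5, 8

A0 = {3, 7}
A1: add {1, 6, 9} — 1 (Pursuer) has 1→3; 6 (Pursuer) has 6→7; 9 (Pursuer) has 9→7.
A2 = A1; e.g. 2 (Pursuer) has no edge into A1. Fixed point.
Pursuer's attractor = {1, 3, 6, 7, 9}; Evader avoids the target exactly from the complement.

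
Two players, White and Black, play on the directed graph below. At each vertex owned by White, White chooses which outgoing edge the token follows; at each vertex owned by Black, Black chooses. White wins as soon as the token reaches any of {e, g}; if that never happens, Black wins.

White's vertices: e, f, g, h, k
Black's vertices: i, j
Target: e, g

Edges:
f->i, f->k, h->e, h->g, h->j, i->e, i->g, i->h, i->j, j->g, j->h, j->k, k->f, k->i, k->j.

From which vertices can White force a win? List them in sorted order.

A0 = {e, g}
A1: add {h} — h (White) has h→e.
A2 = A1; e.g. f (White) has no edge into A1. Fixed point.
White's winning region = {e, g, h}.

e, g, h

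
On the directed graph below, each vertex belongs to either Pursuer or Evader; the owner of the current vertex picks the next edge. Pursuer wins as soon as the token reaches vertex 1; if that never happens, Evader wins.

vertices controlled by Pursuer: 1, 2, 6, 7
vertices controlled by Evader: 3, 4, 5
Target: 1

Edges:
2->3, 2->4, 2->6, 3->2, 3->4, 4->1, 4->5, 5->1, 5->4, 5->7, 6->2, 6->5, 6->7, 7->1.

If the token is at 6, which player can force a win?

A0 = {1}
A1: add {7} — 7 (Pursuer) has 7→1.
A2: add {6} — 6 (Pursuer) has 6→7.
6 ∈ A2, so Pursuer can force the target.

Pursuer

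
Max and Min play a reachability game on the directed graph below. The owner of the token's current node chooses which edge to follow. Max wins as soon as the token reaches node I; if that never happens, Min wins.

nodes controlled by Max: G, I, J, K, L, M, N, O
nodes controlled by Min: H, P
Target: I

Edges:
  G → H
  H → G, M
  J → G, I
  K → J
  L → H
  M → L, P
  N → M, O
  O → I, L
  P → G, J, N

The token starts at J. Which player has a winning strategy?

A0 = {I}
A1: add {J, O} — J (Max) has J→I; O (Max) has O→I.
J ∈ A1, so Max can force the target.

Max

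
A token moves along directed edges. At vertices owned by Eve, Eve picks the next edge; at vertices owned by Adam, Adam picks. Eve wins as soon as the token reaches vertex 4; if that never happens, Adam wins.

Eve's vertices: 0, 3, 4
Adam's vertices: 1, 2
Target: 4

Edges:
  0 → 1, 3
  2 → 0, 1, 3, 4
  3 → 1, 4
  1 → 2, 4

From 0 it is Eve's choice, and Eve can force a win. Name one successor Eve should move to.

A0 = {4}
A1: add {3} — 3 (Eve) has 3→4.
A2: add {0} — 0 (Eve) has 0→3.
A3 = A2; e.g. 1 (Adam) can still go to 2. Fixed point.
From 0, successor 3 is in the attractor (rank 1); the other successor 1 is not.

3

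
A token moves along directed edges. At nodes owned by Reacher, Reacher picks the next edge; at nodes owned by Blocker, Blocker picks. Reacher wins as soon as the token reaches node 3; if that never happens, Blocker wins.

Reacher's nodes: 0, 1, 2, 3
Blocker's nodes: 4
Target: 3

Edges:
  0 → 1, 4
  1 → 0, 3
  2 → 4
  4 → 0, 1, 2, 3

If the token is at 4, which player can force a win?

Blocker

A0 = {3}
A1: add {1} — 1 (Reacher) has 1→3.
A2: add {0} — 0 (Reacher) has 0→1.
A3 = A2; e.g. 2 (Reacher) has no edge into A2. Fixed point.
4 never enters the attractor, so Blocker can avoid the target forever.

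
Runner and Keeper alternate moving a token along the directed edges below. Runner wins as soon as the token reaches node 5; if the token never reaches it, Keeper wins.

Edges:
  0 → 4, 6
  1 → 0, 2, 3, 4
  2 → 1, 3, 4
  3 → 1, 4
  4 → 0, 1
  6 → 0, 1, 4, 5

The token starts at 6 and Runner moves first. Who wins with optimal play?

Track states (vertex, player-to-move).
A0 = {(5,Runner), (5,Keeper)}
A1: add {(6,Runner)}.
(6,Runner) ∈ A1 ⇒ Runner forces the target.

Runner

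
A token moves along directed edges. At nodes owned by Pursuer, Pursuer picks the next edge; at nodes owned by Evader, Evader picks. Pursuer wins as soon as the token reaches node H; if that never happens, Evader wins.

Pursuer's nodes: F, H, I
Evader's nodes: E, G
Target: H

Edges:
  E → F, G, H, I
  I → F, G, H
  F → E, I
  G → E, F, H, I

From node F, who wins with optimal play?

A0 = {H}
A1: add {I} — I (Pursuer) has I→H.
A2: add {F} — F (Pursuer) has F→I.
A3 = A2; e.g. E (Evader) can still go to G. Fixed point.
F ∈ A2, so Pursuer can force the target.

Pursuer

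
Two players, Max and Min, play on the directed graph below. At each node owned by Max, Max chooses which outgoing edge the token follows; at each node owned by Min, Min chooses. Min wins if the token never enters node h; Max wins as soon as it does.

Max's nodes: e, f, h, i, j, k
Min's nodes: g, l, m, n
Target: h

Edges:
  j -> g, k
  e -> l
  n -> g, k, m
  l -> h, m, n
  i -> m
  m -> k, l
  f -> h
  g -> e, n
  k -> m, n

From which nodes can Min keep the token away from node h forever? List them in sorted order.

e, g, i, j, k, l, m, n

A0 = {h}
A1: add {f} — f (Max) has f→h.
A2 = A1; e.g. e (Max) has no edge into A1. Fixed point.
Max's attractor = {f, h}; Min avoids the target exactly from the complement.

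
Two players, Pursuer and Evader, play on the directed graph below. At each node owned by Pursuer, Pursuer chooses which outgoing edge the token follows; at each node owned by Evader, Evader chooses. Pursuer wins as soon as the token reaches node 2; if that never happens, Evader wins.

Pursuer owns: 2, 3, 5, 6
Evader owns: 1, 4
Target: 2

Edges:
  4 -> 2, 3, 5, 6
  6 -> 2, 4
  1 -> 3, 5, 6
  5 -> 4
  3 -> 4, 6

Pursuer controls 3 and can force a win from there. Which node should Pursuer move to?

6

A0 = {2}
A1: add {6} — 6 (Pursuer) has 6→2.
A2: add {3} — 3 (Pursuer) has 3→6.
A3 = A2; e.g. 1 (Evader) can still go to 5. Fixed point.
From 3, successor 6 is in the attractor (rank 1); the other successor 4 is not.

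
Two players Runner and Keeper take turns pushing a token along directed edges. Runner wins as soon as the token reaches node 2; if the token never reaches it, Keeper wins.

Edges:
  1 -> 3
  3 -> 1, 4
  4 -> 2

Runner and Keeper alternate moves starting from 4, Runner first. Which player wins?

Runner

Track states (vertex, player-to-move).
A0 = {(2,Runner), (2,Keeper)}
A1: add {(4,Runner), (4,Keeper)}.
(4,Runner) ∈ A1 ⇒ Runner forces the target.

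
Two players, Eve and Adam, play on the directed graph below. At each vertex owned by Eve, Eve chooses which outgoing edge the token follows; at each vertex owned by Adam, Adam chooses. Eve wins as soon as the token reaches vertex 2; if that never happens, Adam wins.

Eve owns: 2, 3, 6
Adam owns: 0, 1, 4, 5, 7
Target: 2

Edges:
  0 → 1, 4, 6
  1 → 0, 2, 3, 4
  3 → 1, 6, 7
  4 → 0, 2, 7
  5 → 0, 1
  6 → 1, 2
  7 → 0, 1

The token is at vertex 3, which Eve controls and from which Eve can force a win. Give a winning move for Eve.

A0 = {2}
A1: add {6} — 6 (Eve) has 6→2.
A2: add {3} — 3 (Eve) has 3→6.
A3 = A2; e.g. 0 (Adam) can still go to 1. Fixed point.
From 3, successor 6 is in the attractor (rank 1); the other successors 1, 7 are not.

6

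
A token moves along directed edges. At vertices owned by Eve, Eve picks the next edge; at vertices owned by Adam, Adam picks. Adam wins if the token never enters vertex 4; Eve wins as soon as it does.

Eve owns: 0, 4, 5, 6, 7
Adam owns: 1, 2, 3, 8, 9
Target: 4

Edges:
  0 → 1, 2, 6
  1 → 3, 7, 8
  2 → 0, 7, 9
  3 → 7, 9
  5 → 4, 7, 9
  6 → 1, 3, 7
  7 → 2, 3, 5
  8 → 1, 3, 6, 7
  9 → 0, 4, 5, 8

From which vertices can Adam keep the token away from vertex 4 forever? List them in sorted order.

1, 2, 3, 8, 9

A0 = {4}
A1: add {5} — 5 (Eve) has 5→4.
A2: add {7} — 7 (Eve) has 7→5.
A3: add {6} — 6 (Eve) has 6→7.
A4: add {0} — 0 (Eve) has 0→6.
A5 = A4; e.g. 1 (Adam) can still go to 3. Fixed point.
Eve's attractor = {0, 4, 5, 6, 7}; Adam avoids the target exactly from the complement.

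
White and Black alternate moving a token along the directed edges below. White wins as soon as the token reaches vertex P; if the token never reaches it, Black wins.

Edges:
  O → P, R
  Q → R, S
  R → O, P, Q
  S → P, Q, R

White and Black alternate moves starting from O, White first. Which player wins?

White

Track states (vertex, player-to-move).
A0 = {(P,White), (P,Black)}
A1: add {(O,White), (R,White), (S,White)}.
(O,White) ∈ A1 ⇒ White forces the target.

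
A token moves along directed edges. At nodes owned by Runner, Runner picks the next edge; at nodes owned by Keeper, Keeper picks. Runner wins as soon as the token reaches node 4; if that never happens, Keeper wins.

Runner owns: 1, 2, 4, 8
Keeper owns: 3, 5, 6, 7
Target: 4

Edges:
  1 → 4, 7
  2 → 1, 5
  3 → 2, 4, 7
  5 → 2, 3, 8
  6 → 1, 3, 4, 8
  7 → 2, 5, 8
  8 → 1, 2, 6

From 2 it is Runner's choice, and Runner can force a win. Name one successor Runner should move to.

1

A0 = {4}
A1: add {1} — 1 (Runner) has 1→4.
A2: add {2, 8} — 2 (Runner) has 2→1; 8 (Runner) has 8→1.
A3 = A2; e.g. 3 (Keeper) can still go to 7. Fixed point.
From 2, successor 1 is in the attractor (rank 1); the other successor 5 is not.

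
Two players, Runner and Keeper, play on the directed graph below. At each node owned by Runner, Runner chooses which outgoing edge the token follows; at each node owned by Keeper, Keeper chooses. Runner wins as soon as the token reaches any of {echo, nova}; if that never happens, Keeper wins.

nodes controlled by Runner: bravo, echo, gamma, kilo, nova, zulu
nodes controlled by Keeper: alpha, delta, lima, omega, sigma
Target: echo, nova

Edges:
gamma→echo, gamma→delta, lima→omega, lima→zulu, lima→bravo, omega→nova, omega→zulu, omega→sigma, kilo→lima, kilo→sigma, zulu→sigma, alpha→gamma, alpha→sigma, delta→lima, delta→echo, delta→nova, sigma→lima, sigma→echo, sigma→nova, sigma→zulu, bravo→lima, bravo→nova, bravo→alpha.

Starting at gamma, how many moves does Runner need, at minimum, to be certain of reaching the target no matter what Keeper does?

1

A0 = {echo, nova}
A1: add {bravo, gamma} — gamma (Runner) has gamma→echo; bravo (Runner) has bravo→nova.
A2 = A1; e.g. lima (Keeper) can still go to omega. Fixed point.
gamma enters the attractor at level 1, so Runner can force the target in 1 move from there.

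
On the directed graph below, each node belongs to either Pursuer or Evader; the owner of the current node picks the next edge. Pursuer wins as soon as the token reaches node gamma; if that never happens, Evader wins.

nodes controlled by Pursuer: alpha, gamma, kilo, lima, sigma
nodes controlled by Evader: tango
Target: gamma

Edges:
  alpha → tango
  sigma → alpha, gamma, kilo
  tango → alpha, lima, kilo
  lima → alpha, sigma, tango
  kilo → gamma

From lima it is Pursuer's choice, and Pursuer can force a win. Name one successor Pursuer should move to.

A0 = {gamma}
A1: add {kilo, sigma} — sigma (Pursuer) has sigma→gamma; kilo (Pursuer) has kilo→gamma.
A2: add {lima} — lima (Pursuer) has lima→sigma.
A3 = A2; e.g. alpha (Pursuer) has no edge into A2. Fixed point.
From lima, successor sigma is in the attractor (rank 1); the other successors alpha, tango are not.

sigma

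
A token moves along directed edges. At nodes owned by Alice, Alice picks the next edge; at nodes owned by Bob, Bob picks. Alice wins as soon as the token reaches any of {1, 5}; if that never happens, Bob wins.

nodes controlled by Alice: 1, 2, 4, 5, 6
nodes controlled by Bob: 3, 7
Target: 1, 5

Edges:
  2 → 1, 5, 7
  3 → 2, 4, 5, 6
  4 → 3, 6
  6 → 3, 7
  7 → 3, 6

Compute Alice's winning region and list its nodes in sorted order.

A0 = {1, 5}
A1: add {2} — 2 (Alice) has 2→1.
A2 = A1; e.g. 3 (Bob) can still go to 4. Fixed point.
Alice's winning region = {1, 2, 5}.

1, 2, 5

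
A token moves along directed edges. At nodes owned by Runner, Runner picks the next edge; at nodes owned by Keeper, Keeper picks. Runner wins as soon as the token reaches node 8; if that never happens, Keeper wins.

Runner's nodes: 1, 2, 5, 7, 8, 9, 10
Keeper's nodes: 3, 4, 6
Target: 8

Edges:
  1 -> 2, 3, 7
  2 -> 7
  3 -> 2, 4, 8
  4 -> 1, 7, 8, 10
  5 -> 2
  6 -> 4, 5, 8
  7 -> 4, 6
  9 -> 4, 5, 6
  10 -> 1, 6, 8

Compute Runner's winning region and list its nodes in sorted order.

A0 = {8}
A1: add {10} — 10 (Runner) has 10→8.
A2 = A1; e.g. 1 (Runner) has no edge into A1. Fixed point.
Runner's winning region = {8, 10}.

8, 10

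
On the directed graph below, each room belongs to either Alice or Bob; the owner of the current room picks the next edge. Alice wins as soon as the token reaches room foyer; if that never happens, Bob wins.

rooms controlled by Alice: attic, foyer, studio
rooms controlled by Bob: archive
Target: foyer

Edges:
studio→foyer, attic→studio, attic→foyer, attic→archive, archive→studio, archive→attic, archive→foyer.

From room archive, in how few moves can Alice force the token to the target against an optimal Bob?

A0 = {foyer}
A1: add {attic, studio} — studio (Alice) has studio→foyer; attic (Alice) has attic→foyer.
A2: add {archive} — archive (Bob): all of {studio, attic, foyer} already in.
A2 = all vertices. Fixed point.
archive enters the attractor at level 2, so Alice can force the target in 2 moves from there.

2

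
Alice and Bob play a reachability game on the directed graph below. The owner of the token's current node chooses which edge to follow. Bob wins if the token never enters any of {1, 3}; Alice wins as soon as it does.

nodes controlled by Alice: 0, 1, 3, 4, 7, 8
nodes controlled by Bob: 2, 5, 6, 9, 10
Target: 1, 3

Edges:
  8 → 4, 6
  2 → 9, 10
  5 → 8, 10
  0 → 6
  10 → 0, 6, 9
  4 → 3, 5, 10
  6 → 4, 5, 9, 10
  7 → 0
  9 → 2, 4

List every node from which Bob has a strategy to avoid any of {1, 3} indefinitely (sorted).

0, 2, 5, 6, 7, 9, 10

A0 = {1, 3}
A1: add {4} — 4 (Alice) has 4→3.
A2: add {8} — 8 (Alice) has 8→4.
A3 = A2; e.g. 0 (Alice) has no edge into A2. Fixed point.
Alice's attractor = {1, 3, 4, 8}; Bob avoids the target exactly from the complement.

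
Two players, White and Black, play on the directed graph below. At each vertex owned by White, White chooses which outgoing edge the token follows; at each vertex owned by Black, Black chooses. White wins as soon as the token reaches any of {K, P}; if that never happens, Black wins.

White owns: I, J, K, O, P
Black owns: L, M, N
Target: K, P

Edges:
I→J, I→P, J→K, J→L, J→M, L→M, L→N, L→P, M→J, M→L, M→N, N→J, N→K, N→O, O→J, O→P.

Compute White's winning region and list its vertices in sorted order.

I, J, K, N, O, P

A0 = {K, P}
A1: add {I, J, O} — I (White) has I→P; J (White) has J→K; O (White) has O→P.
A2: add {N} — N (Black): all of {J, K, O} already in.
A3 = A2; e.g. L (Black) can still go to M. Fixed point.
White's winning region = {I, J, K, N, O, P}.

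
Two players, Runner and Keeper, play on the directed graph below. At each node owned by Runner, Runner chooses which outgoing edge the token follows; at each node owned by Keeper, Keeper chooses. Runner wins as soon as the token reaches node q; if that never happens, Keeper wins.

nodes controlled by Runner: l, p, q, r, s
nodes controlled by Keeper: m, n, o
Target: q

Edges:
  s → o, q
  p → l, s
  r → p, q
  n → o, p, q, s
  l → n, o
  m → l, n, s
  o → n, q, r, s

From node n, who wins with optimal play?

Keeper

A0 = {q}
A1: add {r, s} — r (Runner) has r→q; s (Runner) has s→q.
A2: add {p} — p (Runner) has p→s.
A3 = A2; e.g. l (Runner) has no edge into A2. Fixed point.
n never enters the attractor, so Keeper can avoid the target forever.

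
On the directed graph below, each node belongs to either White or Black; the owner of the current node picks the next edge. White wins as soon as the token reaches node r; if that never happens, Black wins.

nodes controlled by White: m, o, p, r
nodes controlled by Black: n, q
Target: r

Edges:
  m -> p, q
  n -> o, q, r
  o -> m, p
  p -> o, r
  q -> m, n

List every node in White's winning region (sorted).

A0 = {r}
A1: add {p} — p (White) has p→r.
A2: add {m, o} — m (White) has m→p; o (White) has o→p.
A3 = A2; e.g. n (Black) can still go to q. Fixed point.
White's winning region = {m, o, p, r}.

m, o, p, r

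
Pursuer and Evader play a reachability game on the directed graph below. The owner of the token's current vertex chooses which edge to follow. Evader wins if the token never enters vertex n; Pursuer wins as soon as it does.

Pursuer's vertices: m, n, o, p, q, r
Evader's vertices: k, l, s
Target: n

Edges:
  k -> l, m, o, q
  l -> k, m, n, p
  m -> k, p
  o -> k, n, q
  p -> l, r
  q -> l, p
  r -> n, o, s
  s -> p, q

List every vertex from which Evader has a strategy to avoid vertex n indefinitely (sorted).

A0 = {n}
A1: add {o, r} — o (Pursuer) has o→n; r (Pursuer) has r→n.
A2: add {p} — p (Pursuer) has p→r.
A3: add {m, q} — m (Pursuer) has m→p; q (Pursuer) has q→p.
A4: add {s} — s (Evader): all of {p, q} already in.
A5 = A4; e.g. k (Evader) can still go to l. Fixed point.
Pursuer's attractor = {m, n, o, p, q, r, s}; Evader avoids the target exactly from the complement.

k, l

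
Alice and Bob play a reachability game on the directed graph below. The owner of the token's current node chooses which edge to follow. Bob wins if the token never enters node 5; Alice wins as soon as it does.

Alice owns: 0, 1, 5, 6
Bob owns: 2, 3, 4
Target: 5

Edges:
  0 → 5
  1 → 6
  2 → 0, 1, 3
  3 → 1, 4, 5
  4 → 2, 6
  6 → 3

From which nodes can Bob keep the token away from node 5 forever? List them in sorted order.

A0 = {5}
A1: add {0} — 0 (Alice) has 0→5.
A2 = A1; e.g. 1 (Alice) has no edge into A1. Fixed point.
Alice's attractor = {0, 5}; Bob avoids the target exactly from the complement.

1, 2, 3, 4, 6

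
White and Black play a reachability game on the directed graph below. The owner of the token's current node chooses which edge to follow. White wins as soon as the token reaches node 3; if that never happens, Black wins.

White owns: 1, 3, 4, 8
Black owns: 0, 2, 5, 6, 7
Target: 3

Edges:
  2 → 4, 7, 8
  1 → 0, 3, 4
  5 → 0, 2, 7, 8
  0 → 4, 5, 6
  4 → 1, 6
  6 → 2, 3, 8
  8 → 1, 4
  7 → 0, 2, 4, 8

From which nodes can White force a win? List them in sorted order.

A0 = {3}
A1: add {1} — 1 (White) has 1→3.
A2: add {4, 8} — 4 (White) has 4→1; 8 (White) has 8→1.
A3 = A2; e.g. 0 (Black) can still go to 5. Fixed point.
White's winning region = {1, 3, 4, 8}.

1, 3, 4, 8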